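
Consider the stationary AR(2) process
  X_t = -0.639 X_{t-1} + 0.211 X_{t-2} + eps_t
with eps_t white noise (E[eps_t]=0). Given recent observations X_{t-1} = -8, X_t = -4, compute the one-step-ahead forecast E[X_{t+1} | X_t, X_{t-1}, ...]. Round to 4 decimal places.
E[X_{t+1} \mid \mathcal F_t] = 0.8680

For an AR(p) model X_t = c + sum_i phi_i X_{t-i} + eps_t, the
one-step-ahead conditional mean is
  E[X_{t+1} | X_t, ...] = c + sum_i phi_i X_{t+1-i}.
Substitute known values:
  E[X_{t+1} | ...] = (-0.639) * (-4) + (0.211) * (-8)
                   = 0.8680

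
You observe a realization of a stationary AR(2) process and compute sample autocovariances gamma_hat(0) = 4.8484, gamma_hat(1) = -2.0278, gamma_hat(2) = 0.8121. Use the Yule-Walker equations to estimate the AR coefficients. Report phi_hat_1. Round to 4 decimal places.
\hat\phi_{1} = -0.4220

The Yule-Walker equations for an AR(p) process read, in matrix form,
  Gamma_p phi = r_p,   with   (Gamma_p)_{ij} = gamma(|i - j|),
                       (r_p)_i = gamma(i),   i,j = 1..p.
Substitute the sample gammas (Toeplitz matrix and right-hand side of size 2):
  Gamma_p = [[4.8484, -2.0278], [-2.0278, 4.8484]]
  r_p     = [-2.0278, 0.8121]
Written out:
  4.8484 phi_1 - 2.0278 phi_2 = -2.0278
  -2.0278 phi_1 + 4.8484 phi_2 = 0.8121
Solve by Cramer's rule:
  det = gamma(0)^2 - gamma(1)^2 = (4.8484)^2 - (-2.0278)^2 = 23.50698256 - 4.11197284 = 19.39500972
  phi_hat_1 = [gamma(1) gamma(0) - gamma(1) gamma(2)] / det = [(-2.0278)(4.8484) - (-2.0278)(0.8121)] / 19.39500972 = -8.18480914 / 19.39500972 = -0.422
  phi_hat_2 = [gamma(0) gamma(2) - gamma(1)^2] / det = [(4.8484)(0.8121) - (-2.0278)^2] / 19.39500972 = -0.1745872 / 19.39500972 = -0.009
So phi_hat = [-0.4220, -0.0090].
Therefore phi_hat_1 = -0.4220.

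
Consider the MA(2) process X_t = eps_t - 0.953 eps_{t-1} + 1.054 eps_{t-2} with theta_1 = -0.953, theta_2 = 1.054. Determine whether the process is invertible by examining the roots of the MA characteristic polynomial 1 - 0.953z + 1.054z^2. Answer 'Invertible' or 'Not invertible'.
\text{Not invertible}

The MA(q) characteristic polynomial is P(z) = 1 - 0.953z + 1.054z^2.
Invertibility requires all roots to lie outside the unit circle, i.e. |z| > 1 for every root.
Set 1 + (-0.953) z + (1.054) z^2 = 0, i.e. a z^2 + b z + c = 0 with a = 1.054, b = -0.953, c = 1.
Discriminant D = b^2 - 4ac = (-0.953)^2 - 4*(1.054)*1 = 0.908209 - (4.216) = -3.307791.
D < 0, so the roots are the complex-conjugate pair z = (-b +/- i sqrt(-D)) / (2a) = 0.4521 +/- 0.8628i.
For a conjugate pair |z|^2 = z * conj(z) = (product of roots) = c/a = 1/(1.054) = 0.948767, so |z| = sqrt(0.948767) = 0.974 for both roots.
Moduli of all roots: 0.9740, 0.9740.
All moduli strictly greater than 1? No.
Verdict: Not invertible.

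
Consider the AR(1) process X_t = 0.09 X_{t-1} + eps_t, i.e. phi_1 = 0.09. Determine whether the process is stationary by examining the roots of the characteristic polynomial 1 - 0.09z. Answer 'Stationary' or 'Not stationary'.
\text{Stationary}

The AR(p) characteristic polynomial is P(z) = 1 - 0.09z.
Stationarity requires all roots to lie outside the unit circle, i.e. |z| > 1 for every root.
This is linear in z: 1 + (-0.09) z = 0  =>  z = -1/(-0.09) = 11.111111,  |z| = 11.111111.
Moduli of all roots: 11.1111.
All moduli strictly greater than 1? Yes.
Verdict: Stationary.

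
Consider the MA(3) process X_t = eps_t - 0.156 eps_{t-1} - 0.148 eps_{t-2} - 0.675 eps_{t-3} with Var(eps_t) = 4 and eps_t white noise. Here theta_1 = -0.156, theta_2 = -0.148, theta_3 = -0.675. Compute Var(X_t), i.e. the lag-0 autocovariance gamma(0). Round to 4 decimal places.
\gamma(0) = 6.0075

For an MA(q) process X_t = eps_t + sum_i theta_i eps_{t-i} with
Var(eps_t) = sigma^2, the variance is
  gamma(0) = sigma^2 * (1 + sum_i theta_i^2).
  sum_i theta_i^2 = (-0.156)^2 + (-0.148)^2 + (-0.675)^2 = 0.024336 + 0.021904 + 0.455625 = 0.501865.
  gamma(0) = 4 * (1 + 0.501865) = 4 * 1.501865 = 6.00746, which rounds to 6.0075.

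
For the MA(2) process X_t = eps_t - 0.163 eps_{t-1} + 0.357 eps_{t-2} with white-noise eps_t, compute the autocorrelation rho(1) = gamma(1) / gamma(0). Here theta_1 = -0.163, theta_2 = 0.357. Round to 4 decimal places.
\rho(1) = -0.1917

For an MA(q) process with theta_0 = 1, the autocovariance is
  gamma(k) = sigma^2 * sum_{i=0..q-k} theta_i * theta_{i+k},
and rho(k) = gamma(k) / gamma(0). Sigma^2 cancels.
  numerator   = (1)*(-0.163) + (-0.163)*(0.357) = -0.221191.
  denominator = (1)^2 + (-0.163)^2 + (0.357)^2 = 1.154018.
  rho(1) = -0.221191 / 1.154018 = -0.1917.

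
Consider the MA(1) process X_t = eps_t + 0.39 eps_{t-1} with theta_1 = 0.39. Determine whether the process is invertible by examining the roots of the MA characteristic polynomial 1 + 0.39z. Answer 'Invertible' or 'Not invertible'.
\text{Invertible}

The MA(q) characteristic polynomial is P(z) = 1 + 0.39z.
Invertibility requires all roots to lie outside the unit circle, i.e. |z| > 1 for every root.
This is linear in z: 1 + (0.39) z = 0  =>  z = -1/(0.39) = -2.564103,  |z| = 2.564103.
Moduli of all roots: 2.5641.
All moduli strictly greater than 1? Yes.
Verdict: Invertible.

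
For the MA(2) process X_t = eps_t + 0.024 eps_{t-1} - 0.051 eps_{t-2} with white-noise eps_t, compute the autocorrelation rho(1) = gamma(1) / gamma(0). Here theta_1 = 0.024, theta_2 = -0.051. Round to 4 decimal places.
\rho(1) = 0.0227

For an MA(q) process with theta_0 = 1, the autocovariance is
  gamma(k) = sigma^2 * sum_{i=0..q-k} theta_i * theta_{i+k},
and rho(k) = gamma(k) / gamma(0). Sigma^2 cancels.
  numerator   = (1)*(0.024) + (0.024)*(-0.051) = 0.022776.
  denominator = (1)^2 + (0.024)^2 + (-0.051)^2 = 1.003177.
  rho(1) = 0.022776 / 1.003177 = 0.0227.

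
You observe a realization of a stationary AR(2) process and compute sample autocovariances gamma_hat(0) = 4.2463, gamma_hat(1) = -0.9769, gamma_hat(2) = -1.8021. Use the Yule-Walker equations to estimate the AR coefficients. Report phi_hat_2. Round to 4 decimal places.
\hat\phi_{2} = -0.5040

The Yule-Walker equations for an AR(p) process read, in matrix form,
  Gamma_p phi = r_p,   with   (Gamma_p)_{ij} = gamma(|i - j|),
                       (r_p)_i = gamma(i),   i,j = 1..p.
Substitute the sample gammas (Toeplitz matrix and right-hand side of size 2):
  Gamma_p = [[4.2463, -0.9769], [-0.9769, 4.2463]]
  r_p     = [-0.9769, -1.8021]
Written out:
  4.2463 phi_1 - 0.9769 phi_2 = -0.9769
  -0.9769 phi_1 + 4.2463 phi_2 = -1.8021
Solve by Cramer's rule:
  det = gamma(0)^2 - gamma(1)^2 = (4.2463)^2 - (-0.9769)^2 = 18.03106369 - 0.95433361 = 17.07673008
  phi_hat_1 = [gamma(1) gamma(0) - gamma(1) gamma(2)] / det = [(-0.9769)(4.2463) - (-0.9769)(-1.8021)] / 17.07673008 = -5.90868196 / 17.07673008 = -0.346
  phi_hat_2 = [gamma(0) gamma(2) - gamma(1)^2] / det = [(4.2463)(-1.8021) - (-0.9769)^2] / 17.07673008 = -8.60659084 / 17.07673008 = -0.504
So phi_hat = [-0.3460, -0.5040].
Therefore phi_hat_2 = -0.5040.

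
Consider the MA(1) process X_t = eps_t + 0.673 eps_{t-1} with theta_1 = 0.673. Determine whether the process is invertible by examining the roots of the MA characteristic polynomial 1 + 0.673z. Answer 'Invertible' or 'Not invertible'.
\text{Invertible}

The MA(q) characteristic polynomial is P(z) = 1 + 0.673z.
Invertibility requires all roots to lie outside the unit circle, i.e. |z| > 1 for every root.
This is linear in z: 1 + (0.673) z = 0  =>  z = -1/(0.673) = -1.485884,  |z| = 1.485884.
Moduli of all roots: 1.4859.
All moduli strictly greater than 1? Yes.
Verdict: Invertible.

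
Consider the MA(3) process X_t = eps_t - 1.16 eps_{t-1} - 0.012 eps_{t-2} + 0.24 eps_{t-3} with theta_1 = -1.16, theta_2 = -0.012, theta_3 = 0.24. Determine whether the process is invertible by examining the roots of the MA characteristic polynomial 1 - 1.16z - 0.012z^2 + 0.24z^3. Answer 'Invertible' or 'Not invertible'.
\text{Invertible}

The MA(q) characteristic polynomial is P(z) = 1 - 1.16z - 0.012z^2 + 0.24z^3.
Invertibility requires all roots to lie outside the unit circle, i.e. |z| > 1 for every root.
Degree 3: look for a simple real root z0 first, then factor out (1 - z/z0) and solve the remaining quadratic.
Testing z0 = 1.25: P(1.25) = 1 + (-1.16)(1.25) + (-0.012)(1.25)^2 + (0.24)(1.25)^3
  = 1 + (-1.45) + (-0.01875) + (0.46875) = 0.  So z_0 = 1.25 is a root, |z_0| = 1.25.
Divide out the factor (1 - 0.8 z) = (1 - z/z0) (since 1/z0 = 0.8):
  P(z) = (1 - 0.8 z)(1 + (-0.36) z + (-0.3) z^2)
  [check: z-coef -0.36 - (0.8) = -1.16; z^2-coef -0.3 - (0.8)(-0.36) = -0.012; z^3-coef -(0.8)(-0.3) = 0.24.]
Remaining roots from the quadratic factor 1 + (-0.36) z + (-0.3) z^2:
  Set 1 + (-0.36) z + (-0.3) z^2 = 0, i.e. a z^2 + b z + c = 0 with a = -0.3, b = -0.36, c = 1.
  Discriminant D = b^2 - 4ac = (-0.36)^2 - 4*(-0.3)*1 = 0.1296 - (-1.2) = 1.3296.
  D >= 0, so the roots are real: z = (-b +/- sqrt(D)) / (2a) = (0.36 +/- 1.153083) / (-0.6).
    z_1 = (0.36 + 1.153083) / (-0.6) = -2.5218,   |z_1| = 2.5218.
    z_2 = (0.36 - 1.153083) / (-0.6) = 1.3218,   |z_2| = 1.3218.
Moduli of all roots: 1.2500, 2.5218, 1.3218.
All moduli strictly greater than 1? Yes.
Verdict: Invertible.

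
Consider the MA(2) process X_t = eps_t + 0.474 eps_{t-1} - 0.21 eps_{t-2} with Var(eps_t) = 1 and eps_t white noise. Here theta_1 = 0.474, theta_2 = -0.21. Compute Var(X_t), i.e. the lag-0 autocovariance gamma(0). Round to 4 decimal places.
\gamma(0) = 1.2688

For an MA(q) process X_t = eps_t + sum_i theta_i eps_{t-i} with
Var(eps_t) = sigma^2, the variance is
  gamma(0) = sigma^2 * (1 + sum_i theta_i^2).
  sum_i theta_i^2 = (0.474)^2 + (-0.21)^2 = 0.224676 + 0.0441 = 0.268776.
  gamma(0) = 1 * (1 + 0.268776) = 1 * 1.268776 = 1.268776, which rounds to 1.2688.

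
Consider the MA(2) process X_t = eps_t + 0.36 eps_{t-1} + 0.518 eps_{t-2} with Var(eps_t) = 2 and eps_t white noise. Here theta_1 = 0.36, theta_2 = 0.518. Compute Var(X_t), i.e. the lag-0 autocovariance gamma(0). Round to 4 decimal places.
\gamma(0) = 2.7958

For an MA(q) process X_t = eps_t + sum_i theta_i eps_{t-i} with
Var(eps_t) = sigma^2, the variance is
  gamma(0) = sigma^2 * (1 + sum_i theta_i^2).
  sum_i theta_i^2 = (0.36)^2 + (0.518)^2 = 0.1296 + 0.268324 = 0.397924.
  gamma(0) = 2 * (1 + 0.397924) = 2 * 1.397924 = 2.795848, which rounds to 2.7958.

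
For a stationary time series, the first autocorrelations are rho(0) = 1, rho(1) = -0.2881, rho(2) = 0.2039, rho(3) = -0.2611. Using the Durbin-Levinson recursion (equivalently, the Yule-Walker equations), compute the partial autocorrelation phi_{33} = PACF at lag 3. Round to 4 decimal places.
\phi_{33} = -0.1910

The PACF at lag k is phi_{kk}, the last component of the solution
to the Yule-Walker system G_k phi = r_k where
  (G_k)_{ij} = rho(|i - j|), (r_k)_i = rho(i), i,j = 1..k.
Equivalently, Durbin-Levinson gives phi_{kk} iteratively:
  phi_{11} = rho(1)
  phi_{kk} = [rho(k) - sum_{j=1..k-1} phi_{k-1,j} rho(k-j)]
            / [1 - sum_{j=1..k-1} phi_{k-1,j} rho(j)],
  phi_{k,j} = phi_{k-1,j} - phi_{kk} phi_{k-1,k-j},  j = 1..k-1.
Step k = 1:
  phi_11 = rho(1) = -0.2881.
Step k = 2:
  phi_22 = [rho(2) - phi_11 rho(1)] / [1 - phi_11 rho(1)] = [0.2039 - (-0.2881)(-0.2881)] / [1 - (-0.2881)(-0.2881)]
         = 0.12089839 / 0.91699839 = 0.131841.
  Update: phi_21 = phi_11 - phi_22 phi_11 = -0.2881 - (0.131841)(-0.2881) = -0.250116.
Step k = 3:
  phi_33 = [rho(3) - phi_21 rho(2) - phi_22 rho(1)] / [1 - phi_21 rho(1) - phi_22 rho(2)]
    numerator   = -0.2611 - (-0.250116)(0.2039) - (0.131841)(-0.2881) = -0.17211773
    denominator = 1 - (-0.250116)(-0.2881) - (0.131841)(0.2039) = 0.90105897
  phi_33 = -0.17211773 / 0.90105897 = -0.191.
Therefore phi_{33} = -0.1910.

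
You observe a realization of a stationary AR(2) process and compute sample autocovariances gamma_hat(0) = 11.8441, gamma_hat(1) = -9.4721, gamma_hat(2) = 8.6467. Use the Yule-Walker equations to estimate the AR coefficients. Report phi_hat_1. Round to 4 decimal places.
\hat\phi_{1} = -0.5990

The Yule-Walker equations for an AR(p) process read, in matrix form,
  Gamma_p phi = r_p,   with   (Gamma_p)_{ij} = gamma(|i - j|),
                       (r_p)_i = gamma(i),   i,j = 1..p.
Substitute the sample gammas (Toeplitz matrix and right-hand side of size 2):
  Gamma_p = [[11.8441, -9.4721], [-9.4721, 11.8441]]
  r_p     = [-9.4721, 8.6467]
Written out:
  11.8441 phi_1 - 9.4721 phi_2 = -9.4721
  -9.4721 phi_1 + 11.8441 phi_2 = 8.6467
Solve by Cramer's rule:
  det = gamma(0)^2 - gamma(1)^2 = (11.8441)^2 - (-9.4721)^2 = 140.28270481 - 89.72067841 = 50.5620264
  phi_hat_1 = [gamma(1) gamma(0) - gamma(1) gamma(2)] / det = [(-9.4721)(11.8441) - (-9.4721)(8.6467)] / 50.5620264 = -30.28609254 / 50.5620264 = -0.599
  phi_hat_2 = [gamma(0) gamma(2) - gamma(1)^2] / det = [(11.8441)(8.6467) - (-9.4721)^2] / 50.5620264 = 12.69170106 / 50.5620264 = 0.251
So phi_hat = [-0.5990, 0.2510].
Therefore phi_hat_1 = -0.5990.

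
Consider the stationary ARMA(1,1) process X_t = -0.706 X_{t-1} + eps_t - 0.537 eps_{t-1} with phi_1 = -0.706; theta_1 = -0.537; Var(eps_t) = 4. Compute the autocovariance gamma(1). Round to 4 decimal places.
\gamma(1) = -13.6712

Multiply the model equation by X_{t-k} and take expectations. With theta_0 = psi_0 = 1 and psi_j the MA(infinity) weights, this gives
  gamma(k) - sum_i phi_i gamma(k-i) = c_k,
  c_k = sigma^2 * sum_{j=k..q} theta_j psi_{j-k}   (c_k = 0 for k > q),
using gamma(-m) = gamma(m).
psi-weights needed (psi_j = theta_j + sum_i phi_i psi_{j-i}):
  psi_1 = theta_1 + phi_1 = -0.537 + (-0.706) = -1.243
Right-hand sides:
  c_0 = sigma^2 (1 + theta_1 psi_1) = 4 * (1 + (-0.537)(-1.243)) = 4 * 1.667491 = 6.669964
  c_1 = sigma^2 theta_1 = 4 * (-0.537) = -2.148
  c_2 = 0
Equations for k = 0 and k = 1 (AR order 1):
  gamma(0) = phi_1 gamma(1) + c_0
  gamma(1) = phi_1 gamma(0) + c_1
Substituting the second into the first: gamma(0) (1 - phi_1^2) = c_0 + phi_1 c_1, so
  gamma(0) = (c_0 + phi_1 c_1) / (1 - phi_1^2) = (6.669964 + (-0.706)(-2.148)) / (1 - (-0.706)^2) = 8.186452 / 0.501564 = 16.321849.
  gamma(1) = phi_1 gamma(0) + c_1 = (-0.706)(16.321849) + (-2.148) = -13.671226.
Therefore gamma(1) = -13.6712 (to 4 decimal places).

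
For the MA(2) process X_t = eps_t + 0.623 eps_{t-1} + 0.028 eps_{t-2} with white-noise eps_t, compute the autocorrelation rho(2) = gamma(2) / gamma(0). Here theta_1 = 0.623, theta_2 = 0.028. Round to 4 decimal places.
\rho(2) = 0.0202

For an MA(q) process with theta_0 = 1, the autocovariance is
  gamma(k) = sigma^2 * sum_{i=0..q-k} theta_i * theta_{i+k},
and rho(k) = gamma(k) / gamma(0). Sigma^2 cancels.
  numerator   = (1)*(0.028) = 0.028.
  denominator = (1)^2 + (0.623)^2 + (0.028)^2 = 1.388913.
  rho(2) = 0.028 / 1.388913 = 0.0202.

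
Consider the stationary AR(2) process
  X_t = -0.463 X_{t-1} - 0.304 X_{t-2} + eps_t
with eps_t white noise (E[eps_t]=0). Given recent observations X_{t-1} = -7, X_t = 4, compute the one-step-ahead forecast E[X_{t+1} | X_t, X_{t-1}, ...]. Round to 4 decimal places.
E[X_{t+1} \mid \mathcal F_t] = 0.2760

For an AR(p) model X_t = c + sum_i phi_i X_{t-i} + eps_t, the
one-step-ahead conditional mean is
  E[X_{t+1} | X_t, ...] = c + sum_i phi_i X_{t+1-i}.
Substitute known values:
  E[X_{t+1} | ...] = (-0.463) * (4) + (-0.304) * (-7)
                   = 0.2760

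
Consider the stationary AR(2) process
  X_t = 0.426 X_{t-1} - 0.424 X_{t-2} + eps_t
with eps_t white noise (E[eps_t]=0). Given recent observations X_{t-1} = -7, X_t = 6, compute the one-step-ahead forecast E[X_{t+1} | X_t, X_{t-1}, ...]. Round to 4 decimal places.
E[X_{t+1} \mid \mathcal F_t] = 5.5240

For an AR(p) model X_t = c + sum_i phi_i X_{t-i} + eps_t, the
one-step-ahead conditional mean is
  E[X_{t+1} | X_t, ...] = c + sum_i phi_i X_{t+1-i}.
Substitute known values:
  E[X_{t+1} | ...] = (0.426) * (6) + (-0.424) * (-7)
                   = 5.5240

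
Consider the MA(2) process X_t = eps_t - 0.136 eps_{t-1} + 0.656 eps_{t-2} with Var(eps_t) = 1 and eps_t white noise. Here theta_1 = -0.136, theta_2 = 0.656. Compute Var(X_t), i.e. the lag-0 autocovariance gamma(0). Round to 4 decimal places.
\gamma(0) = 1.4488

For an MA(q) process X_t = eps_t + sum_i theta_i eps_{t-i} with
Var(eps_t) = sigma^2, the variance is
  gamma(0) = sigma^2 * (1 + sum_i theta_i^2).
  sum_i theta_i^2 = (-0.136)^2 + (0.656)^2 = 0.018496 + 0.430336 = 0.448832.
  gamma(0) = 1 * (1 + 0.448832) = 1 * 1.448832 = 1.448832, which rounds to 1.4488.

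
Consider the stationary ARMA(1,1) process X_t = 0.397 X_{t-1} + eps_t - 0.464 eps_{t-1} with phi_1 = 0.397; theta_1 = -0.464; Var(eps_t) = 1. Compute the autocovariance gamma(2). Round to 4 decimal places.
\gamma(2) = -0.0258

Multiply the model equation by X_{t-k} and take expectations. With theta_0 = psi_0 = 1 and psi_j the MA(infinity) weights, this gives
  gamma(k) - sum_i phi_i gamma(k-i) = c_k,
  c_k = sigma^2 * sum_{j=k..q} theta_j psi_{j-k}   (c_k = 0 for k > q),
using gamma(-m) = gamma(m).
psi-weights needed (psi_j = theta_j + sum_i phi_i psi_{j-i}):
  psi_1 = theta_1 + phi_1 = -0.464 + (0.397) = -0.067
Right-hand sides:
  c_0 = sigma^2 (1 + theta_1 psi_1) = 1 * (1 + (-0.464)(-0.067)) = 1 * 1.031088 = 1.031088
  c_1 = sigma^2 theta_1 = 1 * (-0.464) = -0.464
  c_2 = 0
Equations for k = 0 and k = 1 (AR order 1):
  gamma(0) = phi_1 gamma(1) + c_0
  gamma(1) = phi_1 gamma(0) + c_1
Substituting the second into the first: gamma(0) (1 - phi_1^2) = c_0 + phi_1 c_1, so
  gamma(0) = (c_0 + phi_1 c_1) / (1 - phi_1^2) = (1.031088 + (0.397)(-0.464)) / (1 - (0.397)^2) = 0.84688 / 0.842391 = 1.005329.
  gamma(1) = phi_1 gamma(0) + c_1 = (0.397)(1.005329) + (-0.464) = -0.064884.
For k = 2 (> q): gamma(2) = phi_1 gamma(1) = (0.397)(-0.064884) = -0.025759.
Therefore gamma(2) = -0.0258 (to 4 decimal places).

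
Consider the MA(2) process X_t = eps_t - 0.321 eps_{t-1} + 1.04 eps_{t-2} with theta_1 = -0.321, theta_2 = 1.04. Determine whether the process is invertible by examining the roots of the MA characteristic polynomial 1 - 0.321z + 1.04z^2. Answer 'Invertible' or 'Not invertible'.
\text{Not invertible}

The MA(q) characteristic polynomial is P(z) = 1 - 0.321z + 1.04z^2.
Invertibility requires all roots to lie outside the unit circle, i.e. |z| > 1 for every root.
Set 1 + (-0.321) z + (1.04) z^2 = 0, i.e. a z^2 + b z + c = 0 with a = 1.04, b = -0.321, c = 1.
Discriminant D = b^2 - 4ac = (-0.321)^2 - 4*(1.04)*1 = 0.103041 - (4.16) = -4.056959.
D < 0, so the roots are the complex-conjugate pair z = (-b +/- i sqrt(-D)) / (2a) = 0.1543 +/- 0.9684i.
For a conjugate pair |z|^2 = z * conj(z) = (product of roots) = c/a = 1/(1.04) = 0.961538, so |z| = sqrt(0.961538) = 0.9806 for both roots.
Moduli of all roots: 0.9806, 0.9806.
All moduli strictly greater than 1? No.
Verdict: Not invertible.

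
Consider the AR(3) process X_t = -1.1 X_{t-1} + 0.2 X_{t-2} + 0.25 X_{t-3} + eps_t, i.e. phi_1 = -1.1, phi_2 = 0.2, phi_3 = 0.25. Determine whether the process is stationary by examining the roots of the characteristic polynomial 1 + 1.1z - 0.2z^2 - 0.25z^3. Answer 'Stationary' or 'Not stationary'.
\text{Not stationary}

The AR(p) characteristic polynomial is P(z) = 1 + 1.1z - 0.2z^2 - 0.25z^3.
Stationarity requires all roots to lie outside the unit circle, i.e. |z| > 1 for every root.
Degree 3: look for a simple real root z0 first, then factor out (1 - z/z0) and solve the remaining quadratic.
Testing z0 = -2: P(-2) = 1 + (1.1)(-2) + (-0.2)(-2)^2 + (-0.25)(-2)^3
  = 1 + (-2.2) + (-0.8) + (2) = 0.  So z_0 = -2 is a root, |z_0| = 2.
Divide out the factor (1 + 0.5 z) = (1 - z/z0) (since 1/z0 = -0.5):
  P(z) = (1 + 0.5 z)(1 + (0.6) z + (-0.5) z^2)
  [check: z-coef 0.6 - (-0.5) = 1.1; z^2-coef -0.5 - (-0.5)(0.6) = -0.2; z^3-coef -(-0.5)(-0.5) = -0.25.]
Remaining roots from the quadratic factor 1 + (0.6) z + (-0.5) z^2:
  Set 1 + (0.6) z + (-0.5) z^2 = 0, i.e. a z^2 + b z + c = 0 with a = -0.5, b = 0.6, c = 1.
  Discriminant D = b^2 - 4ac = (0.6)^2 - 4*(-0.5)*1 = 0.36 - (-2) = 2.36.
  D >= 0, so the roots are real: z = (-b +/- sqrt(D)) / (2a) = (-0.6 +/- 1.536229) / (-1).
    z_1 = (-0.6 + 1.536229) / (-1) = -0.9362,   |z_1| = 0.9362.
    z_2 = (-0.6 - 1.536229) / (-1) = 2.1362,   |z_2| = 2.1362.
Moduli of all roots: 2.0000, 0.9362, 2.1362.
All moduli strictly greater than 1? No.
Verdict: Not stationary.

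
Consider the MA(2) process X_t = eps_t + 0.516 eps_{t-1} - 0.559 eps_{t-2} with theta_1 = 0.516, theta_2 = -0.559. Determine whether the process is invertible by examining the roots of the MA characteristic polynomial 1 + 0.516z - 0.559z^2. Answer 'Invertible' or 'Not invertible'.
\text{Not invertible}

The MA(q) characteristic polynomial is P(z) = 1 + 0.516z - 0.559z^2.
Invertibility requires all roots to lie outside the unit circle, i.e. |z| > 1 for every root.
Set 1 + (0.516) z + (-0.559) z^2 = 0, i.e. a z^2 + b z + c = 0 with a = -0.559, b = 0.516, c = 1.
Discriminant D = b^2 - 4ac = (0.516)^2 - 4*(-0.559)*1 = 0.266256 - (-2.236) = 2.502256.
D >= 0, so the roots are real: z = (-b +/- sqrt(D)) / (2a) = (-0.516 +/- 1.581852) / (-1.118).
  z_1 = (-0.516 + 1.581852) / (-1.118) = -0.9534,   |z_1| = 0.9534.
  z_2 = (-0.516 - 1.581852) / (-1.118) = 1.8764,   |z_2| = 1.8764.
Moduli of all roots: 0.9534, 1.8764.
All moduli strictly greater than 1? No.
Verdict: Not invertible.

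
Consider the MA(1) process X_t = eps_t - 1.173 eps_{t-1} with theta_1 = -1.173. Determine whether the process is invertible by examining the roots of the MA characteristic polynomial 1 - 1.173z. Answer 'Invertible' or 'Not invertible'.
\text{Not invertible}

The MA(q) characteristic polynomial is P(z) = 1 - 1.173z.
Invertibility requires all roots to lie outside the unit circle, i.e. |z| > 1 for every root.
This is linear in z: 1 + (-1.173) z = 0  =>  z = -1/(-1.173) = 0.852515,  |z| = 0.852515.
Moduli of all roots: 0.8525.
All moduli strictly greater than 1? No.
Verdict: Not invertible.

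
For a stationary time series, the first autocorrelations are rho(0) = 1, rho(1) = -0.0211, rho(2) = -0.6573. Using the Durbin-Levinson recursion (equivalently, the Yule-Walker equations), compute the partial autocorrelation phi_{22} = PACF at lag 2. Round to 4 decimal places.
\phi_{22} = -0.6580

The PACF at lag k is phi_{kk}, the last component of the solution
to the Yule-Walker system G_k phi = r_k where
  (G_k)_{ij} = rho(|i - j|), (r_k)_i = rho(i), i,j = 1..k.
Equivalently, Durbin-Levinson gives phi_{kk} iteratively:
  phi_{11} = rho(1)
  phi_{kk} = [rho(k) - sum_{j=1..k-1} phi_{k-1,j} rho(k-j)]
            / [1 - sum_{j=1..k-1} phi_{k-1,j} rho(j)],
  phi_{k,j} = phi_{k-1,j} - phi_{kk} phi_{k-1,k-j},  j = 1..k-1.
Step k = 1:
  phi_11 = rho(1) = -0.0211.
Step k = 2:
  phi_22 = [rho(2) - phi_11 rho(1)] / [1 - phi_11 rho(1)] = [-0.6573 - (-0.0211)(-0.0211)] / [1 - (-0.0211)(-0.0211)]
         = -0.65774521 / 0.99955479 = -0.658.
Therefore phi_{22} = -0.6580.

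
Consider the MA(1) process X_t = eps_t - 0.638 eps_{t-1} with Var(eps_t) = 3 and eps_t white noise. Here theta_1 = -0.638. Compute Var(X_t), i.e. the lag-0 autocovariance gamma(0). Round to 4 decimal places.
\gamma(0) = 4.2211

For an MA(q) process X_t = eps_t + sum_i theta_i eps_{t-i} with
Var(eps_t) = sigma^2, the variance is
  gamma(0) = sigma^2 * (1 + sum_i theta_i^2).
  sum_i theta_i^2 = (-0.638)^2 = 0.407044.
  gamma(0) = 3 * (1 + 0.407044) = 3 * 1.407044 = 4.221132, which rounds to 4.2211.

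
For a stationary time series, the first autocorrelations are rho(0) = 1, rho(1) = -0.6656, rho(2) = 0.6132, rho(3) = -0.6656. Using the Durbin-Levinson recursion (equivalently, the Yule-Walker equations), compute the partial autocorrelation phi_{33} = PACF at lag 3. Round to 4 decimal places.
\phi_{33} = -0.3541

The PACF at lag k is phi_{kk}, the last component of the solution
to the Yule-Walker system G_k phi = r_k where
  (G_k)_{ij} = rho(|i - j|), (r_k)_i = rho(i), i,j = 1..k.
Equivalently, Durbin-Levinson gives phi_{kk} iteratively:
  phi_{11} = rho(1)
  phi_{kk} = [rho(k) - sum_{j=1..k-1} phi_{k-1,j} rho(k-j)]
            / [1 - sum_{j=1..k-1} phi_{k-1,j} rho(j)],
  phi_{k,j} = phi_{k-1,j} - phi_{kk} phi_{k-1,k-j},  j = 1..k-1.
Step k = 1:
  phi_11 = rho(1) = -0.6656.
Step k = 2:
  phi_22 = [rho(2) - phi_11 rho(1)] / [1 - phi_11 rho(1)] = [0.6132 - (-0.6656)(-0.6656)] / [1 - (-0.6656)(-0.6656)]
         = 0.17017664 / 0.55697664 = 0.305536.
  Update: phi_21 = phi_11 - phi_22 phi_11 = -0.6656 - (0.305536)(-0.6656) = -0.462235.
Step k = 3:
  phi_33 = [rho(3) - phi_21 rho(2) - phi_22 rho(1)] / [1 - phi_21 rho(1) - phi_22 rho(2)]
    numerator   = -0.6656 - (-0.462235)(0.6132) - (0.305536)(-0.6656) = -0.17879249
    denominator = 1 - (-0.462235)(-0.6656) - (0.305536)(0.6132) = 0.50498148
  phi_33 = -0.17879249 / 0.50498148 = -0.3541.
Therefore phi_{33} = -0.3541.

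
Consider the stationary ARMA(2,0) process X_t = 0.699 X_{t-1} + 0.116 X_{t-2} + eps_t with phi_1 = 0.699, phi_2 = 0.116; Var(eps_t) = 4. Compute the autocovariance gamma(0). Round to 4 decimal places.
\gamma(0) = 10.8192

Multiply the model equation by X_{t-k} and take expectations. With theta_0 = psi_0 = 1 and psi_j the MA(infinity) weights, this gives
  gamma(k) - sum_i phi_i gamma(k-i) = c_k,
  c_k = sigma^2 * sum_{j=k..q} theta_j psi_{j-k}   (c_k = 0 for k > q),
using gamma(-m) = gamma(m).
Pure AR (q = 0): c_0 = sigma^2 = 4, c_k = 0 for k >= 1.
Equations for k = 0, 1, 2 (AR order 2, c_2 = 0):
  (E0) gamma(0) = phi_1 gamma(1) + phi_2 gamma(2) + c_0
  (E1) gamma(1) = phi_1 gamma(0) + phi_2 gamma(1) + c_1
  (E2) gamma(2) = phi_1 gamma(1) + phi_2 gamma(0)
From (E1): gamma(1) = A gamma(0) + B with
  A = phi_1 / (1 - phi_2) = 0.699 / 0.884 = 0.790724,   B = c_1 / (1 - phi_2) = 0 / 0.884 = 0.
Insert (E2) into (E0): gamma(0) (1 - phi_2^2) = phi_1 (1 + phi_2) gamma(1) + c_0.
  phi_1 (1 + phi_2) = (0.699)(1.116) = 0.780084,   1 - phi_2^2 = 0.986544.
Replace gamma(1) by A gamma(0) + B and collect gamma(0):
  gamma(0) [0.986544 - (0.780084)(0.790724)] = c_0 = 4
  gamma(0) * 0.369713 = 4
  gamma(0) = 4 / 0.369713 = 10.819207.
Therefore gamma(0) = 10.8192 (to 4 decimal places).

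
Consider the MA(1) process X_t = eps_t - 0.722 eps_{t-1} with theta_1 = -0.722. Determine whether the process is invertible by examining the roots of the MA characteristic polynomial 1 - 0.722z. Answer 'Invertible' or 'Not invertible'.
\text{Invertible}

The MA(q) characteristic polynomial is P(z) = 1 - 0.722z.
Invertibility requires all roots to lie outside the unit circle, i.e. |z| > 1 for every root.
This is linear in z: 1 + (-0.722) z = 0  =>  z = -1/(-0.722) = 1.385042,  |z| = 1.385042.
Moduli of all roots: 1.3850.
All moduli strictly greater than 1? Yes.
Verdict: Invertible.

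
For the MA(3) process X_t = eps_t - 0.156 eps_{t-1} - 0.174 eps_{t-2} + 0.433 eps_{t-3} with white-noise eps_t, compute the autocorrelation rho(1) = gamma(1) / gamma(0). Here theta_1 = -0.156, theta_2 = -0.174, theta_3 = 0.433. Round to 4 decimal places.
\rho(1) = -0.1644

For an MA(q) process with theta_0 = 1, the autocovariance is
  gamma(k) = sigma^2 * sum_{i=0..q-k} theta_i * theta_{i+k},
and rho(k) = gamma(k) / gamma(0). Sigma^2 cancels.
  numerator   = (1)*(-0.156) + (-0.156)*(-0.174) + (-0.174)*(0.433) = -0.204198.
  denominator = (1)^2 + (-0.156)^2 + (-0.174)^2 + (0.433)^2 = 1.242101.
  rho(1) = -0.204198 / 1.242101 = -0.1644.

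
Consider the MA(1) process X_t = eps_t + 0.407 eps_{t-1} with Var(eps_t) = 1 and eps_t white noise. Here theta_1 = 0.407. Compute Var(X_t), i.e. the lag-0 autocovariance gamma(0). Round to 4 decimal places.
\gamma(0) = 1.1656

For an MA(q) process X_t = eps_t + sum_i theta_i eps_{t-i} with
Var(eps_t) = sigma^2, the variance is
  gamma(0) = sigma^2 * (1 + sum_i theta_i^2).
  sum_i theta_i^2 = (0.407)^2 = 0.165649.
  gamma(0) = 1 * (1 + 0.165649) = 1 * 1.165649 = 1.165649, which rounds to 1.1656.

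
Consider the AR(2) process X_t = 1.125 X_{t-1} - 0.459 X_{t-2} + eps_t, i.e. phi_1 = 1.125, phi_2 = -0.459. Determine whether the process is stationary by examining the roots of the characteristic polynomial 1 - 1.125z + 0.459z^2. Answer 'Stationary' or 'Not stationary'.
\text{Stationary}

The AR(p) characteristic polynomial is P(z) = 1 - 1.125z + 0.459z^2.
Stationarity requires all roots to lie outside the unit circle, i.e. |z| > 1 for every root.
Set 1 + (-1.125) z + (0.459) z^2 = 0, i.e. a z^2 + b z + c = 0 with a = 0.459, b = -1.125, c = 1.
Discriminant D = b^2 - 4ac = (-1.125)^2 - 4*(0.459)*1 = 1.265625 - (1.836) = -0.570375.
D < 0, so the roots are the complex-conjugate pair z = (-b +/- i sqrt(-D)) / (2a) = 1.2255 +/- 0.8227i.
For a conjugate pair |z|^2 = z * conj(z) = (product of roots) = c/a = 1/(0.459) = 2.178649, so |z| = sqrt(2.178649) = 1.476 for both roots.
Moduli of all roots: 1.4760, 1.4760.
All moduli strictly greater than 1? Yes.
Verdict: Stationary.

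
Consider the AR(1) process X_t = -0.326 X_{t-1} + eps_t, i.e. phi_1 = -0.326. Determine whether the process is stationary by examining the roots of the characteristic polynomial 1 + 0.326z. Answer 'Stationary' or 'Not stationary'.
\text{Stationary}

The AR(p) characteristic polynomial is P(z) = 1 + 0.326z.
Stationarity requires all roots to lie outside the unit circle, i.e. |z| > 1 for every root.
This is linear in z: 1 + (0.326) z = 0  =>  z = -1/(0.326) = -3.067485,  |z| = 3.067485.
Moduli of all roots: 3.0675.
All moduli strictly greater than 1? Yes.
Verdict: Stationary.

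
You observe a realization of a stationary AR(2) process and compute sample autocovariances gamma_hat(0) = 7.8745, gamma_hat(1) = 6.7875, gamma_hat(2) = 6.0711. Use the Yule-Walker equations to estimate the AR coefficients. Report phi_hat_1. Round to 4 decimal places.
\hat\phi_{1} = 0.7680

The Yule-Walker equations for an AR(p) process read, in matrix form,
  Gamma_p phi = r_p,   with   (Gamma_p)_{ij} = gamma(|i - j|),
                       (r_p)_i = gamma(i),   i,j = 1..p.
Substitute the sample gammas (Toeplitz matrix and right-hand side of size 2):
  Gamma_p = [[7.8745, 6.7875], [6.7875, 7.8745]]
  r_p     = [6.7875, 6.0711]
Written out:
  7.8745 phi_1 + 6.7875 phi_2 = 6.7875
  6.7875 phi_1 + 7.8745 phi_2 = 6.0711
Solve by Cramer's rule:
  det = gamma(0)^2 - gamma(1)^2 = (7.8745)^2 - (6.7875)^2 = 62.00775025 - 46.07015625 = 15.937594
  phi_hat_1 = [gamma(1) gamma(0) - gamma(1) gamma(2)] / det = [(6.7875)(7.8745) - (6.7875)(6.0711)] / 15.937594 = 12.2405775 / 15.937594 = 0.768
  phi_hat_2 = [gamma(0) gamma(2) - gamma(1)^2] / det = [(7.8745)(6.0711) - (6.7875)^2] / 15.937594 = 1.7367207 / 15.937594 = 0.109
So phi_hat = [0.7680, 0.1090].
Therefore phi_hat_1 = 0.7680.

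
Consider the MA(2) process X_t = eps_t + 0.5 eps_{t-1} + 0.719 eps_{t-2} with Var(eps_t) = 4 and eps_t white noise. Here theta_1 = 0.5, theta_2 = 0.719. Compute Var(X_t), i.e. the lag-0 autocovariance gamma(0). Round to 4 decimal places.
\gamma(0) = 7.0678

For an MA(q) process X_t = eps_t + sum_i theta_i eps_{t-i} with
Var(eps_t) = sigma^2, the variance is
  gamma(0) = sigma^2 * (1 + sum_i theta_i^2).
  sum_i theta_i^2 = (0.5)^2 + (0.719)^2 = 0.25 + 0.516961 = 0.766961.
  gamma(0) = 4 * (1 + 0.766961) = 4 * 1.766961 = 7.067844, which rounds to 7.0678.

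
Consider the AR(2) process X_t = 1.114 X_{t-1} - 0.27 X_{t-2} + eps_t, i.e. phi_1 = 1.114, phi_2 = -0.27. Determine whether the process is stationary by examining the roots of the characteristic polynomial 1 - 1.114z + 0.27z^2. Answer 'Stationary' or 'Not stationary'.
\text{Stationary}

The AR(p) characteristic polynomial is P(z) = 1 - 1.114z + 0.27z^2.
Stationarity requires all roots to lie outside the unit circle, i.e. |z| > 1 for every root.
Set 1 + (-1.114) z + (0.27) z^2 = 0, i.e. a z^2 + b z + c = 0 with a = 0.27, b = -1.114, c = 1.
Discriminant D = b^2 - 4ac = (-1.114)^2 - 4*(0.27)*1 = 1.240996 - (1.08) = 0.160996.
D >= 0, so the roots are real: z = (-b +/- sqrt(D)) / (2a) = (1.114 +/- 0.401243) / (0.54).
  z_1 = (1.114 + 0.401243) / (0.54) = 2.806,   |z_1| = 2.806.
  z_2 = (1.114 - 0.401243) / (0.54) = 1.3199,   |z_2| = 1.3199.
Moduli of all roots: 2.8060, 1.3199.
All moduli strictly greater than 1? Yes.
Verdict: Stationary.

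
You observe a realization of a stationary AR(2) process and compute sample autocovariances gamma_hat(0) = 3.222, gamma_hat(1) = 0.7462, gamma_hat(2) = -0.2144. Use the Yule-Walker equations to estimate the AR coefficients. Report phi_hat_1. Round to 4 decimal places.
\hat\phi_{1} = 0.2610

The Yule-Walker equations for an AR(p) process read, in matrix form,
  Gamma_p phi = r_p,   with   (Gamma_p)_{ij} = gamma(|i - j|),
                       (r_p)_i = gamma(i),   i,j = 1..p.
Substitute the sample gammas (Toeplitz matrix and right-hand side of size 2):
  Gamma_p = [[3.222, 0.7462], [0.7462, 3.222]]
  r_p     = [0.7462, -0.2144]
Written out:
  3.222 phi_1 + 0.7462 phi_2 = 0.7462
  0.7462 phi_1 + 3.222 phi_2 = -0.2144
Solve by Cramer's rule:
  det = gamma(0)^2 - gamma(1)^2 = (3.222)^2 - (0.7462)^2 = 10.381284 - 0.55681444 = 9.82446956
  phi_hat_1 = [gamma(1) gamma(0) - gamma(1) gamma(2)] / det = [(0.7462)(3.222) - (0.7462)(-0.2144)] / 9.82446956 = 2.56424168 / 9.82446956 = 0.261
  phi_hat_2 = [gamma(0) gamma(2) - gamma(1)^2] / det = [(3.222)(-0.2144) - (0.7462)^2] / 9.82446956 = -1.24761124 / 9.82446956 = -0.127
So phi_hat = [0.2610, -0.1270].
Therefore phi_hat_1 = 0.2610.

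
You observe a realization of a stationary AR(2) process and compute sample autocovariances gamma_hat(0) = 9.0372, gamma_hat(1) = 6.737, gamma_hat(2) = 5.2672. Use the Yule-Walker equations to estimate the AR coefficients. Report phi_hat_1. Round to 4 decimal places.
\hat\phi_{1} = 0.7000

The Yule-Walker equations for an AR(p) process read, in matrix form,
  Gamma_p phi = r_p,   with   (Gamma_p)_{ij} = gamma(|i - j|),
                       (r_p)_i = gamma(i),   i,j = 1..p.
Substitute the sample gammas (Toeplitz matrix and right-hand side of size 2):
  Gamma_p = [[9.0372, 6.737], [6.737, 9.0372]]
  r_p     = [6.737, 5.2672]
Written out:
  9.0372 phi_1 + 6.737 phi_2 = 6.737
  6.737 phi_1 + 9.0372 phi_2 = 5.2672
Solve by Cramer's rule:
  det = gamma(0)^2 - gamma(1)^2 = (9.0372)^2 - (6.737)^2 = 81.67098384 - 45.387169 = 36.28381484
  phi_hat_1 = [gamma(1) gamma(0) - gamma(1) gamma(2)] / det = [(6.737)(9.0372) - (6.737)(5.2672)] / 36.28381484 = 25.39849 / 36.28381484 = 0.7
  phi_hat_2 = [gamma(0) gamma(2) - gamma(1)^2] / det = [(9.0372)(5.2672) - (6.737)^2] / 36.28381484 = 2.21357084 / 36.28381484 = 0.061
So phi_hat = [0.7000, 0.0610].
Therefore phi_hat_1 = 0.7000.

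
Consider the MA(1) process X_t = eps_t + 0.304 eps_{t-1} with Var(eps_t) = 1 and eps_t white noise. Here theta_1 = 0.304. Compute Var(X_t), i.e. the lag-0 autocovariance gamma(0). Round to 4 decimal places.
\gamma(0) = 1.0924

For an MA(q) process X_t = eps_t + sum_i theta_i eps_{t-i} with
Var(eps_t) = sigma^2, the variance is
  gamma(0) = sigma^2 * (1 + sum_i theta_i^2).
  sum_i theta_i^2 = (0.304)^2 = 0.092416.
  gamma(0) = 1 * (1 + 0.092416) = 1 * 1.092416 = 1.092416, which rounds to 1.0924.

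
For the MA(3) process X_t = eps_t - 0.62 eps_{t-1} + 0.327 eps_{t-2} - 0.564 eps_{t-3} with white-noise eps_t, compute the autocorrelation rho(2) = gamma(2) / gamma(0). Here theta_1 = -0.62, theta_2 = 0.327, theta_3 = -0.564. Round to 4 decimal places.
\rho(2) = 0.3740

For an MA(q) process with theta_0 = 1, the autocovariance is
  gamma(k) = sigma^2 * sum_{i=0..q-k} theta_i * theta_{i+k},
and rho(k) = gamma(k) / gamma(0). Sigma^2 cancels.
  numerator   = (1)*(0.327) + (-0.62)*(-0.564) = 0.67668.
  denominator = (1)^2 + (-0.62)^2 + (0.327)^2 + (-0.564)^2 = 1.809425.
  rho(2) = 0.67668 / 1.809425 = 0.3740.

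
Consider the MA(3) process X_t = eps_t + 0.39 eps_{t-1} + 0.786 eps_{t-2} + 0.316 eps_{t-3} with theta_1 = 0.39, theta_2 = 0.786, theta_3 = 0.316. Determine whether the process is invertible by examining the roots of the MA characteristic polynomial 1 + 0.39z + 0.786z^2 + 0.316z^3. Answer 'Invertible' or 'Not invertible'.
\text{Invertible}

The MA(q) characteristic polynomial is P(z) = 1 + 0.39z + 0.786z^2 + 0.316z^3.
Invertibility requires all roots to lie outside the unit circle, i.e. |z| > 1 for every root.
Degree 3: look for a simple real root z0 first, then factor out (1 - z/z0) and solve the remaining quadratic.
Testing z0 = -2.5: P(-2.5) = 1 + (0.39)(-2.5) + (0.786)(-2.5)^2 + (0.316)(-2.5)^3
  = 1 + (-0.975) + (4.9125) + (-4.9375) = 0.  So z_0 = -2.5 is a root, |z_0| = 2.5.
Divide out the factor (1 + 0.4 z) = (1 - z/z0) (since 1/z0 = -0.4):
  P(z) = (1 + 0.4 z)(1 + (-0.01) z + (0.79) z^2)
  [check: z-coef -0.01 - (-0.4) = 0.39; z^2-coef 0.79 - (-0.4)(-0.01) = 0.786; z^3-coef -(-0.4)(0.79) = 0.316.]
Remaining roots from the quadratic factor 1 + (-0.01) z + (0.79) z^2:
  Set 1 + (-0.01) z + (0.79) z^2 = 0, i.e. a z^2 + b z + c = 0 with a = 0.79, b = -0.01, c = 1.
  Discriminant D = b^2 - 4ac = (-0.01)^2 - 4*(0.79)*1 = 0.0001 - (3.16) = -3.1599.
  D < 0, so the roots are the complex-conjugate pair z = (-b +/- i sqrt(-D)) / (2a) = 0.0063 +/- 1.1251i.
  For a conjugate pair |z|^2 = z * conj(z) = (product of roots) = c/a = 1/(0.79) = 1.265823, so |z| = sqrt(1.265823) = 1.1251 for both roots.
Moduli of all roots: 2.5000, 1.1251, 1.1251.
All moduli strictly greater than 1? Yes.
Verdict: Invertible.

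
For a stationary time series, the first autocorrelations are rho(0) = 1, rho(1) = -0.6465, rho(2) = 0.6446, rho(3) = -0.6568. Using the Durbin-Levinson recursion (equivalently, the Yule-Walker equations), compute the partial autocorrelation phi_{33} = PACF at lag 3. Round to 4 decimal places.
\phi_{33} = -0.3050

The PACF at lag k is phi_{kk}, the last component of the solution
to the Yule-Walker system G_k phi = r_k where
  (G_k)_{ij} = rho(|i - j|), (r_k)_i = rho(i), i,j = 1..k.
Equivalently, Durbin-Levinson gives phi_{kk} iteratively:
  phi_{11} = rho(1)
  phi_{kk} = [rho(k) - sum_{j=1..k-1} phi_{k-1,j} rho(k-j)]
            / [1 - sum_{j=1..k-1} phi_{k-1,j} rho(j)],
  phi_{k,j} = phi_{k-1,j} - phi_{kk} phi_{k-1,k-j},  j = 1..k-1.
Step k = 1:
  phi_11 = rho(1) = -0.6465.
Step k = 2:
  phi_22 = [rho(2) - phi_11 rho(1)] / [1 - phi_11 rho(1)] = [0.6446 - (-0.6465)(-0.6465)] / [1 - (-0.6465)(-0.6465)]
         = 0.22663775 / 0.58203775 = 0.389387.
  Update: phi_21 = phi_11 - phi_22 phi_11 = -0.6465 - (0.389387)(-0.6465) = -0.394762.
Step k = 3:
  phi_33 = [rho(3) - phi_21 rho(2) - phi_22 rho(1)] / [1 - phi_21 rho(1) - phi_22 rho(2)]
    numerator   = -0.6568 - (-0.394762)(0.6446) - (0.389387)(-0.6465) = -0.15059824
    denominator = 1 - (-0.394762)(-0.6465) - (0.389387)(0.6446) = 0.49378803
  phi_33 = -0.15059824 / 0.49378803 = -0.305.
Therefore phi_{33} = -0.3050.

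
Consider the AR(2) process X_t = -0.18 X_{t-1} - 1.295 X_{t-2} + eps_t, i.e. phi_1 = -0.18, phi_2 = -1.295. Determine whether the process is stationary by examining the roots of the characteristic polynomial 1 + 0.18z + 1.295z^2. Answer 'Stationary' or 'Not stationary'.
\text{Not stationary}

The AR(p) characteristic polynomial is P(z) = 1 + 0.18z + 1.295z^2.
Stationarity requires all roots to lie outside the unit circle, i.e. |z| > 1 for every root.
Set 1 + (0.18) z + (1.295) z^2 = 0, i.e. a z^2 + b z + c = 0 with a = 1.295, b = 0.18, c = 1.
Discriminant D = b^2 - 4ac = (0.18)^2 - 4*(1.295)*1 = 0.0324 - (5.18) = -5.1476.
D < 0, so the roots are the complex-conjugate pair z = (-b +/- i sqrt(-D)) / (2a) = -0.0695 +/- 0.876i.
For a conjugate pair |z|^2 = z * conj(z) = (product of roots) = c/a = 1/(1.295) = 0.772201, so |z| = sqrt(0.772201) = 0.8787 for both roots.
Moduli of all roots: 0.8787, 0.8787.
All moduli strictly greater than 1? No.
Verdict: Not stationary.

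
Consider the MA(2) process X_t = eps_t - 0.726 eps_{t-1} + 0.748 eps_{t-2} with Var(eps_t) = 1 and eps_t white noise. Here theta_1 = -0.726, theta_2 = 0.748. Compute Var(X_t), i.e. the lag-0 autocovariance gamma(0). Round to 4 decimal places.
\gamma(0) = 2.0866

For an MA(q) process X_t = eps_t + sum_i theta_i eps_{t-i} with
Var(eps_t) = sigma^2, the variance is
  gamma(0) = sigma^2 * (1 + sum_i theta_i^2).
  sum_i theta_i^2 = (-0.726)^2 + (0.748)^2 = 0.527076 + 0.559504 = 1.08658.
  gamma(0) = 1 * (1 + 1.08658) = 1 * 2.08658 = 2.08658, which rounds to 2.0866.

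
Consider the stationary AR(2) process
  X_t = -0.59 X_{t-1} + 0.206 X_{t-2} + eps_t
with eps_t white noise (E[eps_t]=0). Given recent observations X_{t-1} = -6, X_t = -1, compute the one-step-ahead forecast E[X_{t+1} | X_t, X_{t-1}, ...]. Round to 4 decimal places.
E[X_{t+1} \mid \mathcal F_t] = -0.6460

For an AR(p) model X_t = c + sum_i phi_i X_{t-i} + eps_t, the
one-step-ahead conditional mean is
  E[X_{t+1} | X_t, ...] = c + sum_i phi_i X_{t+1-i}.
Substitute known values:
  E[X_{t+1} | ...] = (-0.59) * (-1) + (0.206) * (-6)
                   = -0.6460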